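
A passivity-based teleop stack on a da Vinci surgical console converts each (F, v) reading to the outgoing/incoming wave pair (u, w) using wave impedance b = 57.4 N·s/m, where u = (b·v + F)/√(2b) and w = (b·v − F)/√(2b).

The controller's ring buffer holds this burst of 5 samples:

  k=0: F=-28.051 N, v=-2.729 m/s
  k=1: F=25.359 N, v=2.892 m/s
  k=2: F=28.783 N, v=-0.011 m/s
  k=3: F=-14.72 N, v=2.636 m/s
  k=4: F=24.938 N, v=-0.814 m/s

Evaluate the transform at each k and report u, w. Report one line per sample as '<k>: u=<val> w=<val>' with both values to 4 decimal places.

0: u=-17.2379 w=-12.0019
1: u=17.8599 w=13.1263
2: u=2.6274 w=-2.7453
3: u=12.7478 w=15.4955
4: u=-2.0333 w=-6.6883

k=0: b·v=57.4×(-2.729)=-156.6446; √(2b)=10.7145; u=(-156.6446+(-28.051))/10.7145=-17.2379, w=(-156.6446−(-28.051))/10.7145=-12.0019
k=1: b·v=57.4×2.892=166.0008; √(2b)=10.7145; u=(166.0008+25.359)/10.7145=17.8599, w=(166.0008−25.359)/10.7145=13.1263
k=2: b·v=57.4×(-0.011)=-0.6314; √(2b)=10.7145; u=(-0.6314+28.783)/10.7145=2.6274, w=(-0.6314−28.783)/10.7145=-2.7453
k=3: b·v=57.4×2.636=151.3064; √(2b)=10.7145; u=(151.3064+(-14.72))/10.7145=12.7478, w=(151.3064−(-14.72))/10.7145=15.4955
k=4: b·v=57.4×(-0.814)=-46.7236; √(2b)=10.7145; u=(-46.7236+24.938)/10.7145=-2.0333, w=(-46.7236−24.938)/10.7145=-6.6883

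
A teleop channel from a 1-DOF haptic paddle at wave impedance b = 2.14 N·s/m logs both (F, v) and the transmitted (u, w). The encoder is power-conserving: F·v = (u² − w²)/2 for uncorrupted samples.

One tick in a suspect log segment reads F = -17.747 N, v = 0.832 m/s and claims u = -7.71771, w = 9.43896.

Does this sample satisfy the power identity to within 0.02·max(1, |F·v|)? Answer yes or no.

F·v = (-17.747)×0.832 = -14.7655 W.
(u² − w²)/2 = (59.5630 − 89.0940)/2 = -14.7655 W.
|Δ| = 0.0000;  2% of max(1, |F·v|) = 0.2953.

yes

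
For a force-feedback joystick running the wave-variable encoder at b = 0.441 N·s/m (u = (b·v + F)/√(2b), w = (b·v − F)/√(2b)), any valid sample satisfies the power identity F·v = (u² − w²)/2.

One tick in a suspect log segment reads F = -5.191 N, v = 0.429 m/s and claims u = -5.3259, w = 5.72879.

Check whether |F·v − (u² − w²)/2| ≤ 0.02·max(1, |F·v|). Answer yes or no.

F·v = (-5.191)×0.429 = -2.22694 W.
(u² − w²)/2 = (28.36521 − 32.81903)/2 = -2.22691 W.
|Δ| = 0.00003;  2% of max(1, |F·v|) = 0.04454.

yes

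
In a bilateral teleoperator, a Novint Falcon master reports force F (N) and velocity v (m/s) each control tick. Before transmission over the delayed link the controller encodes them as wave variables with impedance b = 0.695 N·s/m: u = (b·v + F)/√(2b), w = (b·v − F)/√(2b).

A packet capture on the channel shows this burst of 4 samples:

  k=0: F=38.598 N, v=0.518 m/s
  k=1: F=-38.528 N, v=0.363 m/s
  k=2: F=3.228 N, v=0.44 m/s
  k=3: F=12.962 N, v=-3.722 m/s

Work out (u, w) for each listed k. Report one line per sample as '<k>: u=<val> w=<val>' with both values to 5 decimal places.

0: u=33.04375 w=-32.43304
1: u=-32.46504 w=32.89301
2: u=2.99733 w=-2.47858
3: u=8.80014 w=-13.18831

k=0: b·v=0.695×0.518=0.36001; √(2b)=1.17898; u=(0.36001+38.598)/1.17898=33.04375, w=(0.36001−38.598)/1.17898=-32.43304
k=1: b·v=0.695×0.363=0.25228; √(2b)=1.17898; u=(0.25228+(-38.528))/1.17898=-32.46504, w=(0.25228−(-38.528))/1.17898=32.89301
k=2: b·v=0.695×0.44=0.30580; √(2b)=1.17898; u=(0.30580+3.228)/1.17898=2.99733, w=(0.30580−3.228)/1.17898=-2.47858
k=3: b·v=0.695×(-3.722)=-2.58679; √(2b)=1.17898; u=(-2.58679+12.962)/1.17898=8.80014, w=(-2.58679−12.962)/1.17898=-13.18831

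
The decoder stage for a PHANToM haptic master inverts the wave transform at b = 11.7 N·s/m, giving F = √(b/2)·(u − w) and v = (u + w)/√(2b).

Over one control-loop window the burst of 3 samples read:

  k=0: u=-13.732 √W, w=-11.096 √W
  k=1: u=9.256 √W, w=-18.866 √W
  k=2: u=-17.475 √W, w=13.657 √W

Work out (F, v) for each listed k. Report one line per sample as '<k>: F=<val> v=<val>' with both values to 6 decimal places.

0: F=-6.375633 v=-5.132557
1: F=68.018044 v=-1.986623
2: F=-75.298262 v=-0.789274

k=0: u−w=-2.636000, u+w=-24.828000; √(b/2)=2.418677, √(2b)=4.837355; F=2.418677×(-2.636)=-6.375633, v=-24.828000/4.837355=-5.132557
k=1: u−w=28.122000, u+w=-9.610000; √(b/2)=2.418677, √(2b)=4.837355; F=2.418677×28.122=68.018044, v=-9.610000/4.837355=-1.986623
k=2: u−w=-31.132000, u+w=-3.818000; √(b/2)=2.418677, √(2b)=4.837355; F=2.418677×(-31.132)=-75.298262, v=-3.818000/4.837355=-0.789274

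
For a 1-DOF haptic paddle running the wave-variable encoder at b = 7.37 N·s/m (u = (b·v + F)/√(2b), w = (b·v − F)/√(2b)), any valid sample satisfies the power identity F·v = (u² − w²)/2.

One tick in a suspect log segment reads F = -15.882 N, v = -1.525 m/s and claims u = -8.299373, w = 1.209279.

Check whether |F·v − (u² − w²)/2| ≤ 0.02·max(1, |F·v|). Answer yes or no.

no

F·v = (-15.882)×(-1.525) = 24.220050 W.
(u² − w²)/2 = (68.879592 − 1.462356)/2 = 33.708618 W.
|Δ| = 9.488568;  2% of max(1, |F·v|) = 0.484401.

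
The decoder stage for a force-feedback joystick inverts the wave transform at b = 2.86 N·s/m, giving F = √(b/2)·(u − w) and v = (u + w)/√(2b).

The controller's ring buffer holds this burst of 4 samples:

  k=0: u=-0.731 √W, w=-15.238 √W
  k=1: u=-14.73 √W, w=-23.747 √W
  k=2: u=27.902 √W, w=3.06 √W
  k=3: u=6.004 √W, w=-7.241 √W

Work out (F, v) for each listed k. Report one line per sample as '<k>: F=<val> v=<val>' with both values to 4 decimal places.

k=0: u−w=14.5070, u+w=-15.9690; √(b/2)=1.1958, √(2b)=2.3917; F=1.1958×14.507=17.3478, v=-15.9690/2.3917=-6.6770
k=1: u−w=9.0170, u+w=-38.4770; √(b/2)=1.1958, √(2b)=2.3917; F=1.1958×9.017=10.7828, v=-38.4770/2.3917=-16.0880
k=2: u−w=24.8420, u+w=30.9620; √(b/2)=1.1958, √(2b)=2.3917; F=1.1958×24.842=29.7067, v=30.9620/2.3917=12.9459
k=3: u−w=13.2450, u+w=-1.2370; √(b/2)=1.1958, √(2b)=2.3917; F=1.1958×13.245=15.8387, v=-1.2370/2.3917=-0.5172

0: F=17.3478 v=-6.6770
1: F=10.7828 v=-16.0880
2: F=29.7067 v=12.9459
3: F=15.8387 v=-0.5172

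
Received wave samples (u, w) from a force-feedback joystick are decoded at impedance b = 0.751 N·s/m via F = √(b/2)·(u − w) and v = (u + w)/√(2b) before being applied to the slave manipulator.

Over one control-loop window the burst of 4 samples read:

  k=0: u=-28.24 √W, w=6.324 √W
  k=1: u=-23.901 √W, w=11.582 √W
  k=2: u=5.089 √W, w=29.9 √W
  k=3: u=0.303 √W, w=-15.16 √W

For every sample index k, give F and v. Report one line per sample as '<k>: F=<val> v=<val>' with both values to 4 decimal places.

0: F=-21.1801 v=-17.8824
1: F=-21.7433 v=-10.0517
2: F=-15.2037 v=28.5494
3: F=9.4754 v=-12.1226

k=0: u−w=-34.5640, u+w=-21.9160; √(b/2)=0.6128, √(2b)=1.2256; F=0.6128×(-34.564)=-21.1801, v=-21.9160/1.2256=-17.8824
k=1: u−w=-35.4830, u+w=-12.3190; √(b/2)=0.6128, √(2b)=1.2256; F=0.6128×(-35.483)=-21.7433, v=-12.3190/1.2256=-10.0517
k=2: u−w=-24.8110, u+w=34.9890; √(b/2)=0.6128, √(2b)=1.2256; F=0.6128×(-24.811)=-15.2037, v=34.9890/1.2256=28.5494
k=3: u−w=15.4630, u+w=-14.8570; √(b/2)=0.6128, √(2b)=1.2256; F=0.6128×15.463=9.4754, v=-14.8570/1.2256=-12.1226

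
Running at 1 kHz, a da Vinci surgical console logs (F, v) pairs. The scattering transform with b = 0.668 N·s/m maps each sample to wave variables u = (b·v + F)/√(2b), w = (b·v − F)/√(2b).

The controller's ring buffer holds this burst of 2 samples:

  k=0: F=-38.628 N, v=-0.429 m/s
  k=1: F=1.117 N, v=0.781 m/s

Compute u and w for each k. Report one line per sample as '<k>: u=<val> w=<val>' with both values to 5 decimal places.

0: u=-33.66736 w=33.17150
1: u=1.41775 w=-0.51502

k=0: b·v=0.668×(-0.429)=-0.28657; √(2b)=1.15585; u=(-0.28657+(-38.628))/1.15585=-33.66736, w=(-0.28657−(-38.628))/1.15585=33.17150
k=1: b·v=0.668×0.781=0.52171; √(2b)=1.15585; u=(0.52171+1.117)/1.15585=1.41775, w=(0.52171−1.117)/1.15585=-0.51502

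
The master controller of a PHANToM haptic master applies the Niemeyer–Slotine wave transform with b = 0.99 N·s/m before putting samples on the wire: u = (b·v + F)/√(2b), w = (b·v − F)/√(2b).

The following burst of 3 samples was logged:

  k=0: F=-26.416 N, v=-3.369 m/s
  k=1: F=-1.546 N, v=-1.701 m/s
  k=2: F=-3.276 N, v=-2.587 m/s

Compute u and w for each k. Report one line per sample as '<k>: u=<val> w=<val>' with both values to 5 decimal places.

k=0: b·v=0.99×(-3.369)=-3.33531; √(2b)=1.40712; u=(-3.33531+(-26.416))/1.40712=-21.14334, w=(-3.33531−(-26.416))/1.40712=16.40273
k=1: b·v=0.99×(-1.701)=-1.68399; √(2b)=1.40712; u=(-1.68399+(-1.546))/1.40712=-2.29545, w=(-1.68399−(-1.546))/1.40712=-0.09807
k=2: b·v=0.99×(-2.587)=-2.56113; √(2b)=1.40712; u=(-2.56113+(-3.276))/1.40712=-4.14827, w=(-2.56113−(-3.276))/1.40712=0.50804

0: u=-21.14334 w=16.40273
1: u=-2.29545 w=-0.09807
2: u=-4.14827 w=0.50804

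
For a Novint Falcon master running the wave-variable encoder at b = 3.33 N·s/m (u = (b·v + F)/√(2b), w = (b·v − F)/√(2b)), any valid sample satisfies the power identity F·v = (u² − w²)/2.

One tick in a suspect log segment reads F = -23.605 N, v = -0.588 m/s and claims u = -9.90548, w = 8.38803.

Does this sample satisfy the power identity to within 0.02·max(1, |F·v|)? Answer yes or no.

F·v = (-23.605)×(-0.588) = 13.8797 W.
(u² − w²)/2 = (98.1185 − 70.3590)/2 = 13.8797 W.
|Δ| = 0.0000;  2% of max(1, |F·v|) = 0.2776.

yes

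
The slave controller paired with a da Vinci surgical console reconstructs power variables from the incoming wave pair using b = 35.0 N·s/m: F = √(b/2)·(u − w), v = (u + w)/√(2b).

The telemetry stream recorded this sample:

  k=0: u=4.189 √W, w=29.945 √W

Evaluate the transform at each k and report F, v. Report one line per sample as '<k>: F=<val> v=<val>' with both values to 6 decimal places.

k=0: u−w=-25.756000, u+w=34.134000; √(b/2)=4.183300, √(2b)=8.366600; F=4.183300×(-25.756)=-107.745078, v=34.134000/8.366600=4.079793

0: F=-107.745078 v=4.079793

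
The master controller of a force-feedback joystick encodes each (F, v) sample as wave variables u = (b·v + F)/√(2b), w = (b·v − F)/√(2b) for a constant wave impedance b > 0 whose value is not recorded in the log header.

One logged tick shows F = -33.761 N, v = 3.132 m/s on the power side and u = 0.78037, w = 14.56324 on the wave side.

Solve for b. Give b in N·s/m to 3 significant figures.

u + w = 15.34361;  u + w = √(2b)·v, so √(2b) = 15.34361/3.132 = 4.89898.
b = (√(2b))²/2 = 24.00002/2 = 12.00001.
(Check via u − w = 2F/√(2b): u − w = -13.78287, 2F/√(2b) = -13.78286.)

b = 12 N·s/m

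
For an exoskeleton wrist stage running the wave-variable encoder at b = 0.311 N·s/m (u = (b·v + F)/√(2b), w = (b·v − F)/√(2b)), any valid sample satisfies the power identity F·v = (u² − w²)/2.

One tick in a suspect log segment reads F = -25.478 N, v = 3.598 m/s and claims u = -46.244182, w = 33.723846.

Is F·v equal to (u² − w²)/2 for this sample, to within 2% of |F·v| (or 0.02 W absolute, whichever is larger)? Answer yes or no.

no

F·v = (-25.478)×3.598 = -91.669844 W.
(u² − w²)/2 = (2138.524369 − 1137.297789)/2 = 500.613290 W.
|Δ| = 592.283134;  2% of max(1, |F·v|) = 1.833397.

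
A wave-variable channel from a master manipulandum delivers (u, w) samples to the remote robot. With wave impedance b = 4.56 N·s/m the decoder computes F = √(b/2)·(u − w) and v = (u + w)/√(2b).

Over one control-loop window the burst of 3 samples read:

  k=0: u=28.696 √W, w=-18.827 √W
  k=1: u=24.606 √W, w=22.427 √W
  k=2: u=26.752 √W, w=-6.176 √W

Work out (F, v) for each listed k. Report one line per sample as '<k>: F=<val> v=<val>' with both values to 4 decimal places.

k=0: u−w=47.5230, u+w=9.8690; √(b/2)=1.5100, √(2b)=3.0199; F=1.5100×47.523=71.7582, v=9.8690/3.0199=3.2680
k=1: u−w=2.1790, u+w=47.0330; √(b/2)=1.5100, √(2b)=3.0199; F=1.5100×2.179=3.2902, v=47.0330/3.0199=15.5742
k=2: u−w=32.9280, u+w=20.5760; √(b/2)=1.5100, √(2b)=3.0199; F=1.5100×32.928=49.7202, v=20.5760/3.0199=6.8134

0: F=71.7582 v=3.2680
1: F=3.2902 v=15.5742
2: F=49.7202 v=6.8134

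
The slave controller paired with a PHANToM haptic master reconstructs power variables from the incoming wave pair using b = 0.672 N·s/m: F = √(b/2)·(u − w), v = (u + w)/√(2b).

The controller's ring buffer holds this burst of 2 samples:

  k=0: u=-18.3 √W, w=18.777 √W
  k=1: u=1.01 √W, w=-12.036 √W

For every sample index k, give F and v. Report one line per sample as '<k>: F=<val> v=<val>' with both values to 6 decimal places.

0: F=-21.491871 v=0.411452
1: F=7.562180 v=-9.510829

k=0: u−w=-37.077000, u+w=0.477000; √(b/2)=0.579655, √(2b)=1.159310; F=0.579655×(-37.077)=-21.491871, v=0.477000/1.159310=0.411452
k=1: u−w=13.046000, u+w=-11.026000; √(b/2)=0.579655, √(2b)=1.159310; F=0.579655×13.046=7.562180, v=-11.026000/1.159310=-9.510829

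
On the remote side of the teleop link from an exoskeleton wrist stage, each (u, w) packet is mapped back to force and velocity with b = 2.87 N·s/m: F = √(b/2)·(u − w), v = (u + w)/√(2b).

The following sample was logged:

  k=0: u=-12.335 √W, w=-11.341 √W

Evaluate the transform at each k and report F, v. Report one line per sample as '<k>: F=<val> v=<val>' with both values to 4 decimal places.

0: F=-1.1907 v=-9.8822

k=0: u−w=-0.9940, u+w=-23.6760; √(b/2)=1.1979, √(2b)=2.3958; F=1.1979×(-0.994)=-1.1907, v=-23.6760/2.3958=-9.8822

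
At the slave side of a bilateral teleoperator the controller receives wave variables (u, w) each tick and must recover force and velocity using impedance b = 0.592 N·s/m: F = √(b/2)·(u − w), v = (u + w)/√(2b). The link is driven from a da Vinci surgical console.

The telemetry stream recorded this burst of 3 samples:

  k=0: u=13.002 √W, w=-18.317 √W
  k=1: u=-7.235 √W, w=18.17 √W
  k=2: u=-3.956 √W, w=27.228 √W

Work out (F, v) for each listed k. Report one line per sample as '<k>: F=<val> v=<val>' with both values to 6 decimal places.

0: F=17.039378 v=-4.884582
1: F=-13.821814 v=10.049465
2: F=-16.965930 v=21.387393

k=0: u−w=31.319000, u+w=-5.315000; √(b/2)=0.544059, √(2b)=1.088118; F=0.544059×31.319=17.039378, v=-5.315000/1.088118=-4.884582
k=1: u−w=-25.405000, u+w=10.935000; √(b/2)=0.544059, √(2b)=1.088118; F=0.544059×(-25.405)=-13.821814, v=10.935000/1.088118=10.049465
k=2: u−w=-31.184000, u+w=23.272000; √(b/2)=0.544059, √(2b)=1.088118; F=0.544059×(-31.184)=-16.965930, v=23.272000/1.088118=21.387393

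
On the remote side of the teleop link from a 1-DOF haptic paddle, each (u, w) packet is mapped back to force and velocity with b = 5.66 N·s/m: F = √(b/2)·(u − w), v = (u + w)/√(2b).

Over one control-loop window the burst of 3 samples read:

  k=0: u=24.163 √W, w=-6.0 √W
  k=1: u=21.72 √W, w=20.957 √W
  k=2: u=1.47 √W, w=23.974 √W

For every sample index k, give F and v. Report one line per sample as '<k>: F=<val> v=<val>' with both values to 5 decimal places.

0: F=50.74202 v=5.39839
1: F=1.28356 v=12.68442
2: F=-37.85759 v=7.56244

k=0: u−w=30.16300, u+w=18.16300; √(b/2)=1.68226, √(2b)=3.36452; F=1.68226×30.163=50.74202, v=18.16300/3.36452=5.39839
k=1: u−w=0.76300, u+w=42.67700; √(b/2)=1.68226, √(2b)=3.36452; F=1.68226×0.763=1.28356, v=42.67700/3.36452=12.68442
k=2: u−w=-22.50400, u+w=25.44400; √(b/2)=1.68226, √(2b)=3.36452; F=1.68226×(-22.504)=-37.85759, v=25.44400/3.36452=7.56244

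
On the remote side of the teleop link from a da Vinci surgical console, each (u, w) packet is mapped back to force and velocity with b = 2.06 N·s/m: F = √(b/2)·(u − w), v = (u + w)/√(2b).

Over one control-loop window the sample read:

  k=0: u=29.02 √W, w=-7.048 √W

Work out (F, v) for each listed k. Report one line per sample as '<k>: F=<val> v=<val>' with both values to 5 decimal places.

k=0: u−w=36.06800, u+w=21.97200; √(b/2)=1.01489, √(2b)=2.02978; F=1.01489×36.068=36.60502, v=21.97200/2.02978=10.82483

0: F=36.60502 v=10.82483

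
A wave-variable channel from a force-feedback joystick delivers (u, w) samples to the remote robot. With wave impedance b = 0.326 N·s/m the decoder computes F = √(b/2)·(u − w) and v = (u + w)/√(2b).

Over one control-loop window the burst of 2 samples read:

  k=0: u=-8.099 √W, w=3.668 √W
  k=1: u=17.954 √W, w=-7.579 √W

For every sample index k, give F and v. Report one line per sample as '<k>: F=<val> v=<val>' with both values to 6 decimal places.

0: F=-4.750721 v=-5.487543
1: F=10.308504 v=12.848851

k=0: u−w=-11.767000, u+w=-4.431000; √(b/2)=0.403733, √(2b)=0.807465; F=0.403733×(-11.767)=-4.750721, v=-4.431000/0.807465=-5.487543
k=1: u−w=25.533000, u+w=10.375000; √(b/2)=0.403733, √(2b)=0.807465; F=0.403733×25.533=10.308504, v=10.375000/0.807465=12.848851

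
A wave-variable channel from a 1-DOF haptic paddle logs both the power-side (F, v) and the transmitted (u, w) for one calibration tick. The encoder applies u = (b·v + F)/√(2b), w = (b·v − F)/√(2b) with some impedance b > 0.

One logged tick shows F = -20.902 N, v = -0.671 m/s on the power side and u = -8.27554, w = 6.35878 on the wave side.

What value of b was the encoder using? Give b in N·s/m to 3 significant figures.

u + w = -1.91676;  u + w = √(2b)·v, so √(2b) = -1.91676/(-0.671) = 2.85657.
b = (√(2b))²/2 = 8.16001/2 = 4.08000.
(Check via u − w = 2F/√(2b): u − w = -14.63432, 2F/√(2b) = -14.63432.)

b = 4.08 N·s/m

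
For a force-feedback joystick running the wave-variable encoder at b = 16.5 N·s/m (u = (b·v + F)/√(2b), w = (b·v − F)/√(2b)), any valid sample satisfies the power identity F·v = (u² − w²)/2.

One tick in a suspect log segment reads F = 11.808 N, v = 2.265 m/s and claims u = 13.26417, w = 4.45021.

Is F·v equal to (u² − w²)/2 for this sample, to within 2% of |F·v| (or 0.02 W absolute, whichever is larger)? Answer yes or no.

F·v = 11.808×2.265 = 26.7451 W.
(u² − w²)/2 = (175.9382 − 19.8044)/2 = 78.0669 W.
|Δ| = 51.3218;  2% of max(1, |F·v|) = 0.5349.

no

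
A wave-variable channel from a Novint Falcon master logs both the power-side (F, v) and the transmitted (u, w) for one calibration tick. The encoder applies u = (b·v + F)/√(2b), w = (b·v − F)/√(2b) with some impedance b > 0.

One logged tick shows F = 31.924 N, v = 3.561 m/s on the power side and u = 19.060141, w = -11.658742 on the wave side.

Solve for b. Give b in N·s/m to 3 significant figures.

b = 2.16 N·s/m

u + w = 7.401399;  u + w = √(2b)·v, so √(2b) = 7.401399/3.561 = 2.078461.
b = (√(2b))²/2 = 4.319999/2 = 2.160000.
(Check via u − w = 2F/√(2b): u − w = 30.718883, 2F/√(2b) = 30.718885.)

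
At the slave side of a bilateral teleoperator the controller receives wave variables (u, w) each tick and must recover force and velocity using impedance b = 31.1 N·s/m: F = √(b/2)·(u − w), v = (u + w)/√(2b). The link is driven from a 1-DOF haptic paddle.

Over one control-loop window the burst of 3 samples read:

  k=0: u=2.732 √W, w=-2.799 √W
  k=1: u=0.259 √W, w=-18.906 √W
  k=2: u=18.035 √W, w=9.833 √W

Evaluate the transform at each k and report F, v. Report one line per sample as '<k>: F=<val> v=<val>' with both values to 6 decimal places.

k=0: u−w=5.531000, u+w=-0.067000; √(b/2)=3.943349, √(2b)=7.886698; F=3.943349×5.531=21.810662, v=-0.067000/7.886698=-0.008495
k=1: u−w=19.165000, u+w=-18.647000; √(b/2)=3.943349, √(2b)=7.886698; F=3.943349×19.165=75.574280, v=-18.647000/7.886698=-2.364361
k=2: u−w=8.202000, u+w=27.868000; √(b/2)=3.943349, √(2b)=7.886698; F=3.943349×8.202=32.343347, v=27.868000/7.886698=3.533545

0: F=21.810662 v=-0.008495
1: F=75.574280 v=-2.364361
2: F=32.343347 v=3.533545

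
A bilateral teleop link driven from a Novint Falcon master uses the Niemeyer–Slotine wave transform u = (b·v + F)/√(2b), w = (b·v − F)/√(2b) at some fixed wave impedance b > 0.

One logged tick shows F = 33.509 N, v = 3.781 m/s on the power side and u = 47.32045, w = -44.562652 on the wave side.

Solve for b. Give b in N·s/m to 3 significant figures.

u + w = 2.757798;  u + w = √(2b)·v, so √(2b) = 2.757798/3.781 = 0.729383.
b = (√(2b))²/2 = 0.532000/2 = 0.266000.
(Check via u − w = 2F/√(2b): u − w = 91.883102, 2F/√(2b) = 91.883110.)

b = 0.266 N·s/m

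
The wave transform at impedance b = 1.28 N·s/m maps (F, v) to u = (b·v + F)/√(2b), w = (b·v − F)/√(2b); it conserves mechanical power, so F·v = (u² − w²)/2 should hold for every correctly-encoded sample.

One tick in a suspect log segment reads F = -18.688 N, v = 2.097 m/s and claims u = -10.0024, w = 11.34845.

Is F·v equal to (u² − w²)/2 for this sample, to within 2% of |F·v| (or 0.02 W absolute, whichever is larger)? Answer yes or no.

F·v = (-18.688)×2.097 = -39.1887 W.
(u² − w²)/2 = (100.0480 − 128.7873)/2 = -14.3697 W.
|Δ| = 24.8191;  2% of max(1, |F·v|) = 0.7838.

no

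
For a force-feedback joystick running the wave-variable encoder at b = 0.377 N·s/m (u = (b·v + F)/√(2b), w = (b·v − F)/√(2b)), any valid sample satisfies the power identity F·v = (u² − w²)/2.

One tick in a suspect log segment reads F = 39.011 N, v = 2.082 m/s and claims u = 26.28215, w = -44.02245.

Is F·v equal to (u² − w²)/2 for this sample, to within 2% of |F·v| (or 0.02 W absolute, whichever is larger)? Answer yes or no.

F·v = 39.011×2.082 = 81.22090 W.
(u² − w²)/2 = (690.75141 − 1937.97610)/2 = -623.61235 W.
|Δ| = 704.83325;  2% of max(1, |F·v|) = 1.62442.

no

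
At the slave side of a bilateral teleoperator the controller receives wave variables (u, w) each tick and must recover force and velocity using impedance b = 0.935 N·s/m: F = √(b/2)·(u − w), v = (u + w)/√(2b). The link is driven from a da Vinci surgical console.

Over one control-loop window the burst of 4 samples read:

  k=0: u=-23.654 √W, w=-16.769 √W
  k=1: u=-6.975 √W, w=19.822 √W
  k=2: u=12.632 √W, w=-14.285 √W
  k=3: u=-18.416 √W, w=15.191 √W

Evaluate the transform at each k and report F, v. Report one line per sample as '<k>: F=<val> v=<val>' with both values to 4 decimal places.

0: F=-4.7075 v=-29.5602
1: F=-18.3222 v=9.3947
2: F=18.4042 v=-1.2088
3: F=-22.9784 v=-2.3584

k=0: u−w=-6.8850, u+w=-40.4230; √(b/2)=0.6837, √(2b)=1.3675; F=0.6837×(-6.885)=-4.7075, v=-40.4230/1.3675=-29.5602
k=1: u−w=-26.7970, u+w=12.8470; √(b/2)=0.6837, √(2b)=1.3675; F=0.6837×(-26.797)=-18.3222, v=12.8470/1.3675=9.3947
k=2: u−w=26.9170, u+w=-1.6530; √(b/2)=0.6837, √(2b)=1.3675; F=0.6837×26.917=18.4042, v=-1.6530/1.3675=-1.2088
k=3: u−w=-33.6070, u+w=-3.2250; √(b/2)=0.6837, √(2b)=1.3675; F=0.6837×(-33.607)=-22.9784, v=-3.2250/1.3675=-2.3584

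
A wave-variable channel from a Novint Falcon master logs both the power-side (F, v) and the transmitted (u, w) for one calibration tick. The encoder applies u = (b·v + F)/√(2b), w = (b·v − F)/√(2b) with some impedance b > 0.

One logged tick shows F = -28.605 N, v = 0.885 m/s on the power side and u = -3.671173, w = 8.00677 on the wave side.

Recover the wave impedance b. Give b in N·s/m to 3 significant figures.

b = 12 N·s/m

u + w = 4.335597;  u + w = √(2b)·v, so √(2b) = 4.335597/0.885 = 4.898980.
b = (√(2b))²/2 = 24.000002/2 = 12.000001.
(Check via u − w = 2F/√(2b): u − w = -11.677943, 2F/√(2b) = -11.677942.)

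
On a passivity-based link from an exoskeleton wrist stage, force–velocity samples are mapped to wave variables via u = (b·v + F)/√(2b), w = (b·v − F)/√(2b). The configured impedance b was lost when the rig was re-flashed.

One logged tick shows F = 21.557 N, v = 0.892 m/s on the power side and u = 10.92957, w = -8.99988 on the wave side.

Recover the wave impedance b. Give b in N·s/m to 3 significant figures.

u + w = 1.9297;  u + w = √(2b)·v, so √(2b) = 1.9297/0.892 = 2.1633.
b = (√(2b))²/2 = 4.6800/2 = 2.3400.
(Check via u − w = 2F/√(2b): u − w = 19.9294, 2F/√(2b) = 19.9295.)

b = 2.34 N·s/m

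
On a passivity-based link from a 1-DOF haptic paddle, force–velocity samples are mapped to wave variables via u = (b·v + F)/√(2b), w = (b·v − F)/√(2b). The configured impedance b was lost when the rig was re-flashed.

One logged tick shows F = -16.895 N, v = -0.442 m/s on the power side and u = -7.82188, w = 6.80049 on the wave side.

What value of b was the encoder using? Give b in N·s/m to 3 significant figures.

u + w = -1.02139;  u + w = √(2b)·v, so √(2b) = -1.02139/(-0.442) = 2.31084.
b = (√(2b))²/2 = 5.33997/2 = 2.66998.
(Check via u − w = 2F/√(2b): u − w = -14.62237, 2F/√(2b) = -14.62241.)

b = 2.67 N·s/m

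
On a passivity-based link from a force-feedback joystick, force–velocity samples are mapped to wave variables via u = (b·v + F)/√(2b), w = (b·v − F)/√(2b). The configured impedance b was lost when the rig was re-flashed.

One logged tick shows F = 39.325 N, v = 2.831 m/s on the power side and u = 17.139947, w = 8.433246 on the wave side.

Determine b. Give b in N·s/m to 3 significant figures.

b = 40.8 N·s/m

u + w = 25.573193;  u + w = √(2b)·v, so √(2b) = 25.573193/2.831 = 9.033272.
b = (√(2b))²/2 = 81.600003/2 = 40.800001.
(Check via u − w = 2F/√(2b): u − w = 8.706701, 2F/√(2b) = 8.706701.)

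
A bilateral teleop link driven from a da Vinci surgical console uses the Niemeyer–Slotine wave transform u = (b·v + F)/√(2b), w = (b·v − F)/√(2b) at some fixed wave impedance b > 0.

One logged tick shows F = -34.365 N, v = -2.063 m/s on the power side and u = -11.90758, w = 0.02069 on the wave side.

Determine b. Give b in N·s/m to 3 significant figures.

b = 16.6 N·s/m

u + w = -11.8869;  u + w = √(2b)·v, so √(2b) = -11.8869/(-2.063) = 5.7619.
b = (√(2b))²/2 = 33.2000/2 = 16.6000.
(Check via u − w = 2F/√(2b): u − w = -11.9283, 2F/√(2b) = -11.9283.)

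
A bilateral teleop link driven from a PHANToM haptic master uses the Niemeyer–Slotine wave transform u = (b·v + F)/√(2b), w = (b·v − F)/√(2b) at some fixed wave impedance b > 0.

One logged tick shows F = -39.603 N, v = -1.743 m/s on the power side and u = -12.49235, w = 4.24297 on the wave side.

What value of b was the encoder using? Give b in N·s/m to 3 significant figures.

b = 11.2 N·s/m

u + w = -8.2494;  u + w = √(2b)·v, so √(2b) = -8.2494/(-1.743) = 4.7329.
b = (√(2b))²/2 = 22.4000/2 = 11.2000.
(Check via u − w = 2F/√(2b): u − w = -16.7353, 2F/√(2b) = -16.7353.)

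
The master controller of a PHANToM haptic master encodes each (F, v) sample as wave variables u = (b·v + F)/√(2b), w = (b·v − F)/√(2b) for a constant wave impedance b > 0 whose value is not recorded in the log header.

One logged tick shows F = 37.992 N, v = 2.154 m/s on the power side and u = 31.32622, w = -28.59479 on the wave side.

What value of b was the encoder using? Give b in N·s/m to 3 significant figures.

b = 0.804 N·s/m

u + w = 2.7314;  u + w = √(2b)·v, so √(2b) = 2.7314/2.154 = 1.2681.
b = (√(2b))²/2 = 1.6080/2 = 0.8040.
(Check via u − w = 2F/√(2b): u − w = 59.9210, 2F/√(2b) = 59.9208.)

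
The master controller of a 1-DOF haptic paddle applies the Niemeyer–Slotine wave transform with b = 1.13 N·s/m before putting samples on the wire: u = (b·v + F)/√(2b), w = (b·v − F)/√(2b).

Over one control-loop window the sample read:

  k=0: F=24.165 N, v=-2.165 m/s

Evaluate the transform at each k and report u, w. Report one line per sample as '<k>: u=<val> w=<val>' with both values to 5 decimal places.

0: u=14.44696 w=-17.70167

k=0: b·v=1.13×(-2.165)=-2.44645; √(2b)=1.50333; u=(-2.44645+24.165)/1.50333=14.44696, w=(-2.44645−24.165)/1.50333=-17.70167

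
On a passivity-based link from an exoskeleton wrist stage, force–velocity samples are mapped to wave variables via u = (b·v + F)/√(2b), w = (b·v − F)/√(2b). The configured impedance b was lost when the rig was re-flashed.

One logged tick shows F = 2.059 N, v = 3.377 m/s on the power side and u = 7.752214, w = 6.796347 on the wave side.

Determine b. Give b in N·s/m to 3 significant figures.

b = 9.28 N·s/m

u + w = 14.548561;  u + w = √(2b)·v, so √(2b) = 14.548561/3.377 = 4.308132.
b = (√(2b))²/2 = 18.559999/2 = 9.280000.
(Check via u − w = 2F/√(2b): u − w = 0.955867, 2F/√(2b) = 0.955867.)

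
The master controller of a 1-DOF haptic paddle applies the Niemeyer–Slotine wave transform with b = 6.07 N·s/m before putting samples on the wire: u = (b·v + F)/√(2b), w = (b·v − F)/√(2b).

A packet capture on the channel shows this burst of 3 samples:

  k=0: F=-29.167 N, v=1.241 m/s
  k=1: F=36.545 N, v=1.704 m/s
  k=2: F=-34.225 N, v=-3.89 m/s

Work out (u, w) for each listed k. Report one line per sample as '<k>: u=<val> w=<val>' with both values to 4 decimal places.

0: u=-6.2091 w=10.5331
1: u=13.4572 w=-7.5200
2: u=-16.5996 w=3.0459

k=0: b·v=6.07×1.241=7.5329; √(2b)=3.4843; u=(7.5329+(-29.167))/3.4843=-6.2091, w=(7.5329−(-29.167))/3.4843=10.5331
k=1: b·v=6.07×1.704=10.3433; √(2b)=3.4843; u=(10.3433+36.545)/3.4843=13.4572, w=(10.3433−36.545)/3.4843=-7.5200
k=2: b·v=6.07×(-3.89)=-23.6123; √(2b)=3.4843; u=(-23.6123+(-34.225))/3.4843=-16.5996, w=(-23.6123−(-34.225))/3.4843=3.0459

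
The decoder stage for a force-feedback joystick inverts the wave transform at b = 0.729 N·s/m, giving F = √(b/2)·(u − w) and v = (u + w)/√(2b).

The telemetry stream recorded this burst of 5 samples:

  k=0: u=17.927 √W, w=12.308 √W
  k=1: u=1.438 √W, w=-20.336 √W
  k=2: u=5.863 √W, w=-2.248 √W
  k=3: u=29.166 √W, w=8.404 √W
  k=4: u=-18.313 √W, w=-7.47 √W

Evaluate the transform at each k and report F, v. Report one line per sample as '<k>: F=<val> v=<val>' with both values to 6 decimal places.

k=0: u−w=5.619000, u+w=30.235000; √(b/2)=0.603738, √(2b)=1.207477; F=0.603738×5.619=3.392406, v=30.235000/1.207477=25.039820
k=1: u−w=21.774000, u+w=-18.898000; √(b/2)=0.603738, √(2b)=1.207477; F=0.603738×21.774=13.145799, v=-18.898000/1.207477=-15.650819
k=2: u−w=8.111000, u+w=3.615000; √(b/2)=0.603738, √(2b)=1.207477; F=0.603738×8.111=4.896922, v=3.615000/1.207477=2.993847
k=3: u−w=20.762000, u+w=37.570000; √(b/2)=0.603738, √(2b)=1.207477; F=0.603738×20.762=12.534816, v=37.570000/1.207477=31.114472
k=4: u−w=-10.843000, u+w=-25.783000; √(b/2)=0.603738, √(2b)=1.207477; F=0.603738×(-10.843)=-6.546335, v=-25.783000/1.207477=-21.352793

0: F=3.392406 v=25.039820
1: F=13.145799 v=-15.650819
2: F=4.896922 v=2.993847
3: F=12.534816 v=31.114472
4: F=-6.546335 v=-21.352793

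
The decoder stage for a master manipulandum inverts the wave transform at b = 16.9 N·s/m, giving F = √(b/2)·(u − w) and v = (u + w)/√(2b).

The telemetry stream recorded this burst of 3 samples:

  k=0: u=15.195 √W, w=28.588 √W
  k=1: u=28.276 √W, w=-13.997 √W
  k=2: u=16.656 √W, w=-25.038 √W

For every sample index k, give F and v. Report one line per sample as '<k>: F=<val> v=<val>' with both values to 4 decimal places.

k=0: u−w=-13.3930, u+w=43.7830; √(b/2)=2.9069, √(2b)=5.8138; F=2.9069×(-13.393)=-38.9320, v=43.7830/5.8138=7.5309
k=1: u−w=42.2730, u+w=14.2790; √(b/2)=2.9069, √(2b)=5.8138; F=2.9069×42.273=122.8829, v=14.2790/5.8138=2.4561
k=2: u−w=41.6940, u+w=-8.3820; √(b/2)=2.9069, √(2b)=5.8138; F=2.9069×41.694=121.1998, v=-8.3820/5.8138=-1.4417

0: F=-38.9320 v=7.5309
1: F=122.8829 v=2.4561
2: F=121.1998 v=-1.4417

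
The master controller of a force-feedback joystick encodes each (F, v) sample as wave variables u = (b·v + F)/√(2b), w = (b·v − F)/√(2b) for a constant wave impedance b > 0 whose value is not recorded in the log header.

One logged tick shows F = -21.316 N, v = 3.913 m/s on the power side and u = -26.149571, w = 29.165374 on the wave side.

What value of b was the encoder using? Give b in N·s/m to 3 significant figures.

b = 0.297 N·s/m

u + w = 3.015803;  u + w = √(2b)·v, so √(2b) = 3.015803/3.913 = 0.770714.
b = (√(2b))²/2 = 0.594000/2 = 0.297000.
(Check via u − w = 2F/√(2b): u − w = -55.314945, 2F/√(2b) = -55.314958.)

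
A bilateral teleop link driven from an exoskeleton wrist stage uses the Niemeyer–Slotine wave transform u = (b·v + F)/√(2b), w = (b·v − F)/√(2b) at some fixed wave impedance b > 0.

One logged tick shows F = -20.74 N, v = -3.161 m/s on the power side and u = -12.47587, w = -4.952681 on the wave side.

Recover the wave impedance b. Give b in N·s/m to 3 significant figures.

u + w = -17.428551;  u + w = √(2b)·v, so √(2b) = -17.428551/(-3.161) = 5.513619.
b = (√(2b))²/2 = 30.399999/2 = 15.200000.
(Check via u − w = 2F/√(2b): u − w = -7.523189, 2F/√(2b) = -7.523189.)

b = 15.2 N·s/m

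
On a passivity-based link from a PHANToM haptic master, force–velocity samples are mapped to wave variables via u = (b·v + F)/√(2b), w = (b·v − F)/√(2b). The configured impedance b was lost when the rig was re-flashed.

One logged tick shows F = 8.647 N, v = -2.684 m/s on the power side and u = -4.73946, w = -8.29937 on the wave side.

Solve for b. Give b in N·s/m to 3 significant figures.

u + w = -13.0388;  u + w = √(2b)·v, so √(2b) = -13.0388/(-2.684) = 4.8580.
b = (√(2b))²/2 = 23.6000/2 = 11.8000.
(Check via u − w = 2F/√(2b): u − w = 3.5599, 2F/√(2b) = 3.5599.)

b = 11.8 N·s/m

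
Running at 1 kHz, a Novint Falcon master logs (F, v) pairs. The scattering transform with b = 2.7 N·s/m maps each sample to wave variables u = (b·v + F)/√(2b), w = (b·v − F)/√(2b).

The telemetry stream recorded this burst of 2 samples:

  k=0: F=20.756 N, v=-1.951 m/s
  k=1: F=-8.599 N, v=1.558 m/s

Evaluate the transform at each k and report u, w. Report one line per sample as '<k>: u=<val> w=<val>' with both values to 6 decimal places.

0: u=6.665103 w=-11.198817
1: u=-1.890188 w=5.510653

k=0: b·v=2.7×(-1.951)=-5.267700; √(2b)=2.323790; u=(-5.267700+20.756)/2.323790=6.665103, w=(-5.267700−20.756)/2.323790=-11.198817
k=1: b·v=2.7×1.558=4.206600; √(2b)=2.323790; u=(4.206600+(-8.599))/2.323790=-1.890188, w=(4.206600−(-8.599))/2.323790=5.510653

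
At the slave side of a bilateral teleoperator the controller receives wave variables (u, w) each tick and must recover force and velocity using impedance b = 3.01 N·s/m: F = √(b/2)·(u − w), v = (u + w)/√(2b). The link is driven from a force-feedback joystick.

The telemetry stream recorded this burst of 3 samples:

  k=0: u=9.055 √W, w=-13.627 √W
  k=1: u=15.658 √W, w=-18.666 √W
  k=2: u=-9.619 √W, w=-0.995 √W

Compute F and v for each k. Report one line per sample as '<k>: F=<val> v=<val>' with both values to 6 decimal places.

0: F=27.825924 v=-1.863408
1: F=42.108148 v=-1.225969
2: F=-10.579789 v=-4.325943

k=0: u−w=22.682000, u+w=-4.572000; √(b/2)=1.226784, √(2b)=2.453569; F=1.226784×22.682=27.825924, v=-4.572000/2.453569=-1.863408
k=1: u−w=34.324000, u+w=-3.008000; √(b/2)=1.226784, √(2b)=2.453569; F=1.226784×34.324=42.108148, v=-3.008000/2.453569=-1.225969
k=2: u−w=-8.624000, u+w=-10.614000; √(b/2)=1.226784, √(2b)=2.453569; F=1.226784×(-8.624)=-10.579789, v=-10.614000/2.453569=-4.325943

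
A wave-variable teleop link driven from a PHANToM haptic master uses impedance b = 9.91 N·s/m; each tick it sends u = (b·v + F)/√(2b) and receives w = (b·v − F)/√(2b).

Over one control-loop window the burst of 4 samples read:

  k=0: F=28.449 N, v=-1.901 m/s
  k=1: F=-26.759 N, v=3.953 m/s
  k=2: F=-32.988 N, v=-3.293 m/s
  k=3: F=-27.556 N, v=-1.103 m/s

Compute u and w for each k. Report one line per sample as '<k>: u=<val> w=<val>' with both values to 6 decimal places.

k=0: b·v=9.91×(-1.901)=-18.838910; √(2b)=4.451966; u=(-18.838910+28.449)/4.451966=2.158617, w=(-18.838910−28.449)/4.451966=-10.621804
k=1: b·v=9.91×3.953=39.174230; √(2b)=4.451966; u=(39.174230+(-26.759))/4.451966=2.788707, w=(39.174230−(-26.759))/4.451966=14.809914
k=2: b·v=9.91×(-3.293)=-32.633630; √(2b)=4.451966; u=(-32.633630+(-32.988))/4.451966=-14.739922, w=(-32.633630−(-32.988))/4.451966=0.079599
k=3: b·v=9.91×(-1.103)=-10.930730; √(2b)=4.451966; u=(-10.930730+(-27.556))/4.451966=-8.644884, w=(-10.930730−(-27.556))/4.451966=3.734366

0: u=2.158617 w=-10.621804
1: u=2.788707 w=14.809914
2: u=-14.739922 w=0.079599
3: u=-8.644884 w=3.734366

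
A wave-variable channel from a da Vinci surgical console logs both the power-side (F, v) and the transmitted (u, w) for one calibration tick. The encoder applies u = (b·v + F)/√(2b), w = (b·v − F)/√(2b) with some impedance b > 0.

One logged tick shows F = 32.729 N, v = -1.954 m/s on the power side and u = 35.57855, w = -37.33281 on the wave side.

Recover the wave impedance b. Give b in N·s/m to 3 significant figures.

b = 0.403 N·s/m

u + w = -1.75426;  u + w = √(2b)·v, so √(2b) = -1.75426/(-1.954) = 0.89778.
b = (√(2b))²/2 = 0.80601/2 = 0.40300.
(Check via u − w = 2F/√(2b): u − w = 72.91136, 2F/√(2b) = 72.91105.)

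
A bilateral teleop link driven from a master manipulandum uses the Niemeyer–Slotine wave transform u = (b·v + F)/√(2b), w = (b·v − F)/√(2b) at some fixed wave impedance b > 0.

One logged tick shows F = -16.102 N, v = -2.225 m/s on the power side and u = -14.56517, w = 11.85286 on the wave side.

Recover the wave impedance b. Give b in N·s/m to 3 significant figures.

b = 0.743 N·s/m

u + w = -2.7123;  u + w = √(2b)·v, so √(2b) = -2.7123/(-2.225) = 1.2190.
b = (√(2b))²/2 = 1.4860/2 = 0.7430.
(Check via u − w = 2F/√(2b): u − w = -26.4180, 2F/√(2b) = -26.4180.)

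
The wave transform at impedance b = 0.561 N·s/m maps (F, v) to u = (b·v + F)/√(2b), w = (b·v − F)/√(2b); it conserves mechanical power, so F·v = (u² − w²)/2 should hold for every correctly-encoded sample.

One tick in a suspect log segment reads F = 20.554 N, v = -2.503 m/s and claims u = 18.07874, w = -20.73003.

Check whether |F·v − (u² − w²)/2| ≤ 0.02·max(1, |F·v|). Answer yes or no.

F·v = 20.554×(-2.503) = -51.4467 W.
(u² − w²)/2 = (326.8408 − 429.7341)/2 = -51.4467 W.
|Δ| = 0.0000;  2% of max(1, |F·v|) = 1.0289.

yes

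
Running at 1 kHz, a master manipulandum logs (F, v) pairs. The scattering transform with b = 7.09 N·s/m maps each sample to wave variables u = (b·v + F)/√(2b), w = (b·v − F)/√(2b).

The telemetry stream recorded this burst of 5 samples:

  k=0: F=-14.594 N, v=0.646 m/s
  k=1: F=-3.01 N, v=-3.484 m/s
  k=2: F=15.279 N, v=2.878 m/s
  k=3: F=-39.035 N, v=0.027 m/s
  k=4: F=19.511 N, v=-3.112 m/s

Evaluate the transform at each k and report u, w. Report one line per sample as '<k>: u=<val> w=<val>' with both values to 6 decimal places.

k=0: b·v=7.09×0.646=4.580140; √(2b)=3.765634; u=(4.580140+(-14.594))/3.765634=-2.659276, w=(4.580140−(-14.594))/3.765634=5.091876
k=1: b·v=7.09×(-3.484)=-24.701560; √(2b)=3.765634; u=(-24.701560+(-3.01))/3.765634=-7.359069, w=(-24.701560−(-3.01))/3.765634=-5.760400
k=2: b·v=7.09×2.878=20.405020; √(2b)=3.765634; u=(20.405020+15.279)/3.765634=9.476231, w=(20.405020−15.279)/3.765634=1.361263
k=3: b·v=7.09×0.027=0.191430; √(2b)=3.765634; u=(0.191430+(-39.035))/3.765634=-10.315280, w=(0.191430−(-39.035))/3.765634=10.416952
k=4: b·v=7.09×(-3.112)=-22.064080; √(2b)=3.765634; u=(-22.064080+19.511)/3.765634=-0.677995, w=(-22.064080−19.511)/3.765634=-11.040659

0: u=-2.659276 w=5.091876
1: u=-7.359069 w=-5.760400
2: u=9.476231 w=1.361263
3: u=-10.315280 w=10.416952
4: u=-0.677995 w=-11.040659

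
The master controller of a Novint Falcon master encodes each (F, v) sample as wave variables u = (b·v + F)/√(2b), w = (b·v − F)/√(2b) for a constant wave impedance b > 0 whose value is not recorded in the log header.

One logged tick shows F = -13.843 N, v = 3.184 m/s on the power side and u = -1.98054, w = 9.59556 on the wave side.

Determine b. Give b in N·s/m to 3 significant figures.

u + w = 7.6150;  u + w = √(2b)·v, so √(2b) = 7.6150/3.184 = 2.3917.
b = (√(2b))²/2 = 5.7200/2 = 2.8600.
(Check via u − w = 2F/√(2b): u − w = -11.5761, 2F/√(2b) = -11.5761.)

b = 2.86 N·s/m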